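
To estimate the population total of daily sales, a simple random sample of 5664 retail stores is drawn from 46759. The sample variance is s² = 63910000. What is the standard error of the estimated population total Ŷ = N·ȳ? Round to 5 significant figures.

4.6564 × 10^6

Var(Ŷ) = N²·Var(ȳ) = N²·(1 − n/N)·s²/n.
f = 5664/46759 = 0.12113176; Var(ȳ) = 0.87886824·63910000/5664 = 9916.7495.
Var(Ŷ) = 46759² · 9916.7495 = 2.1682022 × 10^13.
SE(Ŷ) = √(2.1682022 × 10^13) = 4.6564 × 10^6.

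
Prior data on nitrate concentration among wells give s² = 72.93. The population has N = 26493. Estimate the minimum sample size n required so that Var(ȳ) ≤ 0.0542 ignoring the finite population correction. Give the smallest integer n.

1346

Without fpc, n₀ = s²/D = 72.93/0.0542 = 1345.5720.
Rounding up, n = 1346.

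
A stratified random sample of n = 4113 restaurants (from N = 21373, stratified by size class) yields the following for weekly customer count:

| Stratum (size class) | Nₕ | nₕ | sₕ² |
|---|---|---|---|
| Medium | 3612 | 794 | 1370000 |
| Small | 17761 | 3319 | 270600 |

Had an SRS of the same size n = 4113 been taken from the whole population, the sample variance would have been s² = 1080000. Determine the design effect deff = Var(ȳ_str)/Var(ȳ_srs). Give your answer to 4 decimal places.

0.3972

Var(ȳ_str) = Σ Wₕ²(1−fₕ)sₕ²/nₕ with Wₕ = Nₕ/21373:
  Medium: (3612/21373)²·(1−794/3612)·1370000/794 = 38.44659
  Small: (17761/21373)²·(1−3319/17761)·270600/3319 = 45.7809
  → Var(ȳ_str) = 84.22749.
Var(ȳ_srs) = (1 − 4113/21373)·1080000/4113 = 212.05101.
deff = 84.22749 / 212.05101 = 0.3972.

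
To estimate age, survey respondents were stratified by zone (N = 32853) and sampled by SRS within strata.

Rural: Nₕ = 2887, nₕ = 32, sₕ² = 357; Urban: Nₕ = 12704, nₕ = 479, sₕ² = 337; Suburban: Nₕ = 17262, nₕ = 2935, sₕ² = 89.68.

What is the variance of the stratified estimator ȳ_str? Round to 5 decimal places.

Var(ȳ_str) = Σₕ Wₕ²(1 − fₕ)sₕ²/nₕ with Wₕ = Nₕ/N, N = 32853.
Rural: Wₕ = 0.08787630; term = 0.08787630²·(1 − 0.01108417)·357/32 = 0.085196365.
Urban: Wₕ = 0.38669224; term = 0.38669224²·(1 − 0.03770466)·337/479 = 0.1012357.
Suburban: Wₕ = 0.52543147; term = 0.52543147²·(1 − 0.17002665)·89.68/2935 = 0.0070013824.
Sum = 0.19343345.

0.19343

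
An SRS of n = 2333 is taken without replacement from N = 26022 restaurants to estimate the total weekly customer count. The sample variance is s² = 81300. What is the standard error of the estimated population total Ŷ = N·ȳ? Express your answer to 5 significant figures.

Var(Ŷ) = N²·Var(ȳ) = N²·(1 − n/N)·s²/n.
f = 2333/26022 = 0.08965491; Var(ȳ) = 0.91034509·81300/2333 = 31.723556.
Var(Ŷ) = 26022² · 31.723556 = 2.1481431 × 10^10.
SE(Ŷ) = √(2.1481431 × 10^10) = 146570.

146570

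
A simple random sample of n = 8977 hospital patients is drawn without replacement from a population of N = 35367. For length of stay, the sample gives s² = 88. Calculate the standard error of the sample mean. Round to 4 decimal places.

Under SRS without replacement, Var(ȳ) = (1 − f)·s²/n with f = n/N = 8977/35367 = 0.25382419.
Var(ȳ) = (1 − 0.25382419)·88/8977 = 0.74617581·0.0098028295 = 0.0073146342.
SE(ȳ) = √(0.0073146342) = 0.0855.

0.0855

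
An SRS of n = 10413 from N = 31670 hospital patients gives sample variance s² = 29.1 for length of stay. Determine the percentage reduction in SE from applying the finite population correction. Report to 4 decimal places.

18.0730

f = n/N = 10413/31670 = 0.32879697.
SE_no-fpc = √(s²/n) = 0.052863822; SE_fpc = √((1−f)s²/n) = 0.043309734.
Ratio = √(1−f) = 0.81926982. Reduction = 100·(1 − 0.81926982) = 18.0730%.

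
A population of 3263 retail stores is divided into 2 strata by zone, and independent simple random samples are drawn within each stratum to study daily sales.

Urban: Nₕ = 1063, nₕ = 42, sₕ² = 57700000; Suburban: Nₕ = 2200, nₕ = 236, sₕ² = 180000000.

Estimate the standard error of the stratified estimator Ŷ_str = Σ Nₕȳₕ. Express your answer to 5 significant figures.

2.1878 × 10^6

Var(Ŷ_str) = Σₕ Nₕ²(1 − fₕ)sₕ²/nₕ.
Urban: 1063²·(1 − 42/1063)·57700000/42 = 1.4910271 × 10^12.
Suburban: 2200²·(1 − 236/2200)·180000000/236 = 3.2955254 × 10^12.
Sum = 4.7865525 × 10^12.
SE = √(4.7865525 × 10^12) = 2.1878 × 10^6.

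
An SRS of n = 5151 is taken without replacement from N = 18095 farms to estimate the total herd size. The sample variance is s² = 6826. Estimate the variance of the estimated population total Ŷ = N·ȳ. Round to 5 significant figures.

Var(Ŷ) = N²·Var(ȳ) = N²·(1 − n/N)·s²/n.
f = 5151/18095 = 0.28466427; Var(ȳ) = 0.71533573·6826/5151 = 0.9479483.
Var(Ŷ) = 18095² · 0.9479483 = 3.1038579 × 10^8.

3.1039 × 10^8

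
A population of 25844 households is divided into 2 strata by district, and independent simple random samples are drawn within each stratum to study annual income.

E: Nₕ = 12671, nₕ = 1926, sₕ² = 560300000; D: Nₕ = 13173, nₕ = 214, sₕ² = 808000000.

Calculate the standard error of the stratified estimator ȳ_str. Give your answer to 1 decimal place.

Var(ȳ_str) = Σₕ Wₕ²(1 − fₕ)sₕ²/nₕ with Wₕ = Nₕ/N, N = 25844.
E: Wₕ = 0.49028788; term = 0.49028788²·(1 − 0.15200063)·560300000/1926 = 59301.023.
D: Wₕ = 0.50971212; term = 0.50971212²·(1 − 0.01624535)·808000000/214 = 965015.53.
Sum = 1.0243166 × 10^6.
SE = √(1.0243166 × 10^6) = 1012.1.

1012.1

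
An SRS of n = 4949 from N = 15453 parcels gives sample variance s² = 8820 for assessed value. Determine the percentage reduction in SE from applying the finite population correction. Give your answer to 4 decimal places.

f = n/N = 4949/15453 = 0.32026144.
SE_no-fpc = √(s²/n) = 1.3349825; SE_fpc = √((1−f)s²/n) = 1.1006431.
Ratio = √(1−f) = 0.82446259. Reduction = 100·(1 − 0.82446259) = 17.5537%.

17.5537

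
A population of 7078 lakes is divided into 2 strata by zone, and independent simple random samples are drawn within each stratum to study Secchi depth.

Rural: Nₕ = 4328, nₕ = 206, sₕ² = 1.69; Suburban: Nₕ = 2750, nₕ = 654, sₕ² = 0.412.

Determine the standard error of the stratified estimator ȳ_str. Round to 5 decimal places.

0.05472

Var(ȳ_str) = Σₕ Wₕ²(1 − fₕ)sₕ²/nₕ with Wₕ = Nₕ/N, N = 7078.
Rural: Wₕ = 0.61147217; term = 0.61147217²·(1 − 0.04759704)·1.69/206 = 0.0029214174.
Suburban: Wₕ = 0.38852783; term = 0.38852783²·(1 − 0.23781818)·0.412/654 = 7.2480691 × 10^-5.
Sum = 0.0029938981.
SE = √(0.0029938981) = 0.05472.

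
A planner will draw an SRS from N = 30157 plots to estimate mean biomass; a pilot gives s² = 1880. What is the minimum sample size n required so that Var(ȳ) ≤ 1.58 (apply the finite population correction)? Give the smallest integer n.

Without fpc, n₀ = s²/D = 1880/1.58 = 1189.8734.
With fpc, (1 − n/N)·s²/n ≤ D requires n ≥ n₀/(1 + n₀/N) = 1189.8734/(1 + 1189.8734/30157) = 1144.7079.
Rounding up, n = 1145.

1145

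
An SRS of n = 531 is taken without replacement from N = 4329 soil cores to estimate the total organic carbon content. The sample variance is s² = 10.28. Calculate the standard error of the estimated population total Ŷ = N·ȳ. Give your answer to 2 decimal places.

564.18

Var(Ŷ) = N²·Var(ȳ) = N²·(1 − n/N)·s²/n.
f = 531/4329 = 0.12266112; Var(ȳ) = 0.87733888·10.28/531 = 0.016985016.
Var(Ŷ) = 4329² · 0.016985016 = 318303.29.
SE(Ŷ) = √(318303.29) = 564.18.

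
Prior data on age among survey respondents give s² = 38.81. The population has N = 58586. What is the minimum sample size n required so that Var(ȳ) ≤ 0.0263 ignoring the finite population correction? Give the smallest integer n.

1476

Without fpc, n₀ = s²/D = 38.81/0.0263 = 1475.6654.
Rounding up, n = 1476.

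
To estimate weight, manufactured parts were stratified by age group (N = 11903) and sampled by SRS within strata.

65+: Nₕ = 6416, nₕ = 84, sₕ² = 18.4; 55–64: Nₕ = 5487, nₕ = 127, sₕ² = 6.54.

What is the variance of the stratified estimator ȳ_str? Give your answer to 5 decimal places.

0.07350

Var(ȳ_str) = Σₕ Wₕ²(1 − fₕ)sₕ²/nₕ with Wₕ = Nₕ/N, N = 11903.
65+: Wₕ = 0.53902378; term = 0.53902378²·(1 − 0.01309227)·18.4/84 = 0.062810309.
55–64: Wₕ = 0.46097622; term = 0.46097622²·(1 − 0.02314562)·6.54/127 = 0.010689587.
Sum = 0.073499896.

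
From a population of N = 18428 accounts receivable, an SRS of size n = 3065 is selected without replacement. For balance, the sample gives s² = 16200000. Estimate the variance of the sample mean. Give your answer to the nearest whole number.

4406

Under SRS without replacement, Var(ȳ) = (1 − f)·s²/n with f = n/N = 3065/18428 = 0.16632299.
Var(ȳ) = (1 − 0.16632299)·16200000/3065 = 0.83367701·5285.4812 = 4406.3842.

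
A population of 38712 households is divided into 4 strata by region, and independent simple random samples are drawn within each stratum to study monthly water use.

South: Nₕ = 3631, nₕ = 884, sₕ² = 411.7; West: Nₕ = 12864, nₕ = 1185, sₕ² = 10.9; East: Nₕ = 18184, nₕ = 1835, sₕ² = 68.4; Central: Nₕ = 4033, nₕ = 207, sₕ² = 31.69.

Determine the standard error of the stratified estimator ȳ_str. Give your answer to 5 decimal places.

Var(ȳ_str) = Σₕ Wₕ²(1 − fₕ)sₕ²/nₕ with Wₕ = Nₕ/N, N = 38712.
South: Wₕ = 0.09379521; term = 0.09379521²·(1 − 0.24345910)·411.7/884 = 0.0030997188.
West: Wₕ = 0.33230006; term = 0.33230006²·(1 − 0.09211754)·10.9/1185 = 9.2214373 × 10^-4.
East: Wₕ = 0.46972515; term = 0.46972515²·(1 − 0.10091289)·68.4/1835 = 0.0073945105.
Central: Wₕ = 0.10417958; term = 0.10417958²·(1 − 0.05132656)·31.69/207 = 0.0015762818.
Sum = 0.012992655.
SE = √(0.012992655) = 0.11399.

0.11399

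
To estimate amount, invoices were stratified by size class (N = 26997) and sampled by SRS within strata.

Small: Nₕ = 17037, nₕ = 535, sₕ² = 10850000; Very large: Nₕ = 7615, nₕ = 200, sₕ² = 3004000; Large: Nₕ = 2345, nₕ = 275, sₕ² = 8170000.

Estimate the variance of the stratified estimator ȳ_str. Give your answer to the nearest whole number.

Var(ȳ_str) = Σₕ Wₕ²(1 − fₕ)sₕ²/nₕ with Wₕ = Nₕ/N, N = 26997.
Small: Wₕ = 0.63107012; term = 0.63107012²·(1 − 0.03140224)·10850000/535 = 7823.0238.
Very large: Wₕ = 0.28206838; term = 0.28206838²·(1 − 0.02626395)·3004000/200 = 1163.6436.
Large: Wₕ = 0.08686150; term = 0.08686150²·(1 − 0.11727079)·8170000/275 = 197.86617.
Sum = 9184.5336.

9185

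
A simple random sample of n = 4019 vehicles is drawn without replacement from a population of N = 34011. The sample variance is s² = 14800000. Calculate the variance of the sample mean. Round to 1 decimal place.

3247.4

Under SRS without replacement, Var(ȳ) = (1 − f)·s²/n with f = n/N = 4019/34011 = 0.11816765.
Var(ȳ) = (1 − 0.11816765)·14800000/4019 = 0.88183235·3682.5081 = 3247.3548.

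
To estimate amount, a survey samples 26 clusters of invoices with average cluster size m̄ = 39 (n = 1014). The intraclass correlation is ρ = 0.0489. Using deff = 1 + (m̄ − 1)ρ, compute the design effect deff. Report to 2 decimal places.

2.86

deff = 1 + (39 − 1)·0.0489 = 1 + 1.8582 = 2.8582.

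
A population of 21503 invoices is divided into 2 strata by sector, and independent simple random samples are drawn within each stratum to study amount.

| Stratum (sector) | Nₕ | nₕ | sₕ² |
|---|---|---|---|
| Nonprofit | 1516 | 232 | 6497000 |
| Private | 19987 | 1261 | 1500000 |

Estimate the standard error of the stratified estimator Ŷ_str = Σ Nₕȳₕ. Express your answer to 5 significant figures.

706910

Var(Ŷ_str) = Σₕ Nₕ²(1 − fₕ)sₕ²/nₕ.
Nonprofit: 1516²·(1 − 232/1516)·6497000/232 = 5.4511622 × 10^10.
Private: 19987²·(1 − 1261/19987)·1500000/1261 = 4.4521399 × 10^11.
Sum = 4.9972561 × 10^11.
SE = √(4.9972561 × 10^11) = 706910.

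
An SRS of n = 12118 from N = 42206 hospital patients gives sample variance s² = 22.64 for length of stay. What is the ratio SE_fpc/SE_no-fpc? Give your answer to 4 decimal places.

f = n/N = 12118/42206 = 0.28711558.
SE_no-fpc = √(s²/n) = 0.043223779; SE_fpc = √((1−f)s²/n) = 0.03649491.
Ratio = √(1−f) = 0.84432483.

0.8443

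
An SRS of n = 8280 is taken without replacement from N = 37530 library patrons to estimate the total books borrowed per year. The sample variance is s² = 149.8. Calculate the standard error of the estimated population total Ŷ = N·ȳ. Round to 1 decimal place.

Var(Ŷ) = N²·Var(ȳ) = N²·(1 − n/N)·s²/n.
f = 8280/37530 = 0.22062350; Var(ȳ) = 0.77937650·149.8/8280 = 0.014100314.
Var(Ŷ) = 37530² · 0.014100314 = 1.9860305 × 10^7.
SE(Ŷ) = √(1.9860305 × 10^7) = 4456.5.

4456.5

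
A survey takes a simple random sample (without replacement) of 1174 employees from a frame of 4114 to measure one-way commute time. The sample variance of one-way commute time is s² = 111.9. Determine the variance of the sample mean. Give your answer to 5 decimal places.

Under SRS without replacement, Var(ȳ) = (1 − f)·s²/n with f = n/N = 1174/4114 = 0.28536704.
Var(ȳ) = (1 − 0.28536704)·111.9/1174 = 0.71463296·0.095315162 = 0.068115356.

0.06812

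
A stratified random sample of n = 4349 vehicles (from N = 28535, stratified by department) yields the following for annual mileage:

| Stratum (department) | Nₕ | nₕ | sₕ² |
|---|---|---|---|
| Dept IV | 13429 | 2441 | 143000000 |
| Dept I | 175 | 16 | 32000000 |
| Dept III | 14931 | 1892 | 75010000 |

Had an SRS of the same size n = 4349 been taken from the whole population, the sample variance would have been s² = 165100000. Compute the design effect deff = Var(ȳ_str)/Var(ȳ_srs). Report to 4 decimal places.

0.6267

Var(ȳ_str) = Σ Wₕ²(1−fₕ)sₕ²/nₕ with Wₕ = Nₕ/28535:
  Dept IV: (13429/28535)²·(1−2441/13429)·143000000/2441 = 10616.34
  Dept I: (175/28535)²·(1−16/175)·32000000/16 = 68.34542
  Dept III: (14931/28535)²·(1−1892/14931)·75010000/1892 = 9479.2824
  → Var(ȳ_str) = 20163.968.
Var(ȳ_srs) = (1 − 4349/28535)·165100000/4349 = 32176.873.
deff = 20163.968 / 32176.873 = 0.6267.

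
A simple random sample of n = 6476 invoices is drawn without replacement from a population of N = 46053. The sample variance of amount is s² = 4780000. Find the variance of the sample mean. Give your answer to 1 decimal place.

Under SRS without replacement, Var(ȳ) = (1 − f)·s²/n with f = n/N = 6476/46053 = 0.14062059.
Var(ȳ) = (1 − 0.14062059)·4780000/6476 = 0.85937941·738.10994 = 634.31649.

634.3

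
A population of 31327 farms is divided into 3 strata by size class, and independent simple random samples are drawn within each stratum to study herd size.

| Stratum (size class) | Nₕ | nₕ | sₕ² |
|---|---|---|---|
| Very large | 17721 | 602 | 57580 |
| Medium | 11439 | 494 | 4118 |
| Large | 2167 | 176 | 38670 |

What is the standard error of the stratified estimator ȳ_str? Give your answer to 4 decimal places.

5.6211

Var(ȳ_str) = Σₕ Wₕ²(1 − fₕ)sₕ²/nₕ with Wₕ = Nₕ/N, N = 31327.
Very large: Wₕ = 0.56567817; term = 0.56567817²·(1 − 0.03397099)·57580/602 = 29.56679.
Medium: Wₕ = 0.36514827; term = 0.36514827²·(1 − 0.04318559)·4118/494 = 1.0634709.
Large: Wₕ = 0.06917356; term = 0.06917356²·(1 − 0.08121827)·38670/176 = 0.9659487.
Sum = 31.59621.
SE = √(31.59621) = 5.6211.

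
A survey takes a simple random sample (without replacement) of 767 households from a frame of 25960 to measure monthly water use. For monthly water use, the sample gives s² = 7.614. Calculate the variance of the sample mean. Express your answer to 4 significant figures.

Under SRS without replacement, Var(ȳ) = (1 − f)·s²/n with f = n/N = 767/25960 = 0.02954545.
Var(ȳ) = (1 − 0.02954545)·7.614/767 = 0.97045455·0.0099269883 = 0.0096336909.

0.009634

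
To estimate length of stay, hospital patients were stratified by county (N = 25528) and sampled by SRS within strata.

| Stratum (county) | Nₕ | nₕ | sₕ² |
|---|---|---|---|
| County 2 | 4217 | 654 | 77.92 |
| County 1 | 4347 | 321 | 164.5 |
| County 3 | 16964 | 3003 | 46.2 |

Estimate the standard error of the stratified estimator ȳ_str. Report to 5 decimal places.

0.14866

Var(ȳ_str) = Σₕ Wₕ²(1 − fₕ)sₕ²/nₕ with Wₕ = Nₕ/N, N = 25528.
County 2: Wₕ = 0.16519116; term = 0.16519116²·(1 − 0.15508655)·77.92/654 = 0.0027469897.
County 1: Wₕ = 0.17028361; term = 0.17028361²·(1 − 0.07384403)·164.5/321 = 0.01376229.
County 3: Wₕ = 0.66452523; term = 0.66452523²·(1 − 0.17702193)·46.2/3003 = 0.0055911076.
Sum = 0.022100387.
SE = √(0.022100387) = 0.14866.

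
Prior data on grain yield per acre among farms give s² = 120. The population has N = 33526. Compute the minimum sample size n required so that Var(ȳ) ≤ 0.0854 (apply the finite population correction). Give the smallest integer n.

1349

Without fpc, n₀ = s²/D = 120/0.0854 = 1405.1522.
With fpc, (1 − n/N)·s²/n ≤ D requires n ≥ n₀/(1 + n₀/N) = 1405.1522/(1 + 1405.1522/33526) = 1348.6281.
Rounding up, n = 1349.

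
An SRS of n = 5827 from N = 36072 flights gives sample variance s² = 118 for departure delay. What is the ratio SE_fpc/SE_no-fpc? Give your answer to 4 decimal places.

0.9157

f = n/N = 5827/36072 = 0.16153804.
SE_no-fpc = √(s²/n) = 0.14230445; SE_fpc = √((1−f)s²/n) = 0.13030473.
Ratio = √(1−f) = 0.91567569.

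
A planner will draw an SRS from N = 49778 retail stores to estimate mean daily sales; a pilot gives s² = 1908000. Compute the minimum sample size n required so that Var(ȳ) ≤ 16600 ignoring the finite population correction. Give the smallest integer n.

115

Without fpc, n₀ = s²/D = 1908000/16600 = 114.9398.
Rounding up, n = 115.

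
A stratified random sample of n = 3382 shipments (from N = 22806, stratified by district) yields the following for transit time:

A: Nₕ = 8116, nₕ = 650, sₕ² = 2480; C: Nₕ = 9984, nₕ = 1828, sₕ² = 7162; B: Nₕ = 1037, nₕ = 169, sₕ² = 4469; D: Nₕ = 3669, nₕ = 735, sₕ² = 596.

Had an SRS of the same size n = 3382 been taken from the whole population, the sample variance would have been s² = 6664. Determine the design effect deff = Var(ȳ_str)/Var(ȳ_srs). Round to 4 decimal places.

0.6676

Var(ȳ_str) = Σ Wₕ²(1−fₕ)sₕ²/nₕ with Wₕ = Nₕ/22806:
  A: (8116/22806)²·(1−650/8116)·2480/650 = 0.4444983
  C: (9984/22806)²·(1−1828/9984)·7162/1828 = 0.61339704
  B: (1037/22806)²·(1−169/1037)·4469/169 = 0.045763991
  D: (3669/22806)²·(1−735/3669)·596/735 = 0.016782958
  → Var(ȳ_str) = 1.1204423.
Var(ȳ_srs) = (1 − 3382/22806)·6664/3382 = 1.6782279.
deff = 1.1204423 / 1.6782279 = 0.6676.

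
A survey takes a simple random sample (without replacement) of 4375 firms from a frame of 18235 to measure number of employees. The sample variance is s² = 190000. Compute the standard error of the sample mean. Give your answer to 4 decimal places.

Under SRS without replacement, Var(ȳ) = (1 − f)·s²/n with f = n/N = 4375/18235 = 0.23992322.
Var(ȳ) = (1 − 0.23992322)·190000/4375 = 0.76007678·43.428571 = 33.009049.
SE(ȳ) = √(33.009049) = 5.7454.

5.7454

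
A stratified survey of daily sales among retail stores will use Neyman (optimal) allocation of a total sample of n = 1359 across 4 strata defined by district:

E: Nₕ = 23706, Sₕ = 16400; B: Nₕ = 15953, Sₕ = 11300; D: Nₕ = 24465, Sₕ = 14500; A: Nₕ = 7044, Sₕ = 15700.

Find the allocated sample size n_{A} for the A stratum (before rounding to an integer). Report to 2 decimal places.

Neyman allocation: nₕ = n·NₕSₕ / Σⱼ NⱼSⱼ.
Σ NⱼSⱼ = 23706·16400 + 15953·11300 + 24465·14500 + 7044·15700 = 1.0343806 × 10^9.
n_{A} = 1359·7044·15700 / (1.0343806 × 10^9) = 145.30.

145.30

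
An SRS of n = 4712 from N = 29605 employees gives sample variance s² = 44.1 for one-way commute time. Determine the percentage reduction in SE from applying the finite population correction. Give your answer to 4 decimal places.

8.3028

f = n/N = 4712/29605 = 0.15916230.
SE_no-fpc = √(s²/n) = 0.096742355; SE_fpc = √((1−f)s²/n) = 0.088710033.
Ratio = √(1−f) = 0.91697203. Reduction = 100·(1 − 0.91697203) = 8.3028%.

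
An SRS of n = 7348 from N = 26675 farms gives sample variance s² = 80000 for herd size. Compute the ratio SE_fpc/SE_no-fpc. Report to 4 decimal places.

f = n/N = 7348/26675 = 0.27546392.
SE_no-fpc = √(s²/n) = 3.2995934; SE_fpc = √((1−f)s²/n) = 2.8086035.
Ratio = √(1−f) = 0.85119685.

0.8512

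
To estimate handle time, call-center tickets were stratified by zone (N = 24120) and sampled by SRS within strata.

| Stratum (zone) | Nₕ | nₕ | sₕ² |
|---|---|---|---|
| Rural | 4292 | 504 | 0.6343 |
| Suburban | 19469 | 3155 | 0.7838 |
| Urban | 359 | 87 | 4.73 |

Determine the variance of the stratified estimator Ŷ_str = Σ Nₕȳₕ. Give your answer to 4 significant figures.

Var(Ŷ_str) = Σₕ Nₕ²(1 − fₕ)sₕ²/nₕ.
Rural: 4292²·(1 − 504/4292)·0.6343/504 = 20461.33.
Suburban: 19469²·(1 − 3155/19469)·0.7838/3155 = 78905.995.
Urban: 359²·(1 − 87/359)·4.73/87 = 5308.9085.
Sum = 104676.23.

104700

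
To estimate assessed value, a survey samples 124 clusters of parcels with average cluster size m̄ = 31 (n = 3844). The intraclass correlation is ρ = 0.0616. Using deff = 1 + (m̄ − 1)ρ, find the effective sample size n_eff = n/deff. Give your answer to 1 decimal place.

deff = 1 + (31 − 1)·0.0616 = 1 + 1.848 = 2.848.
n_eff = 3844 / 2.848 = 1349.7.

1349.7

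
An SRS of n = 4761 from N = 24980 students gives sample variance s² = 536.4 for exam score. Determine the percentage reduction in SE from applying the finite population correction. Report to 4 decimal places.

f = n/N = 4761/24980 = 0.19059247.
SE_no-fpc = √(s²/n) = 0.33565668; SE_fpc = √((1−f)s²/n) = 0.30198051.
Ratio = √(1−f) = 0.89967079. Reduction = 100·(1 − 0.89967079) = 10.0329%.

10.0329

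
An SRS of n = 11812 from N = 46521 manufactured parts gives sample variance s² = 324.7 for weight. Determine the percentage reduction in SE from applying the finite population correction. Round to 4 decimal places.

13.6233

f = n/N = 11812/46521 = 0.25390684.
SE_no-fpc = √(s²/n) = 0.16579805; SE_fpc = √((1−f)s²/n) = 0.14321086.
Ratio = √(1−f) = 0.86376684. Reduction = 100·(1 − 0.86376684) = 13.6233%.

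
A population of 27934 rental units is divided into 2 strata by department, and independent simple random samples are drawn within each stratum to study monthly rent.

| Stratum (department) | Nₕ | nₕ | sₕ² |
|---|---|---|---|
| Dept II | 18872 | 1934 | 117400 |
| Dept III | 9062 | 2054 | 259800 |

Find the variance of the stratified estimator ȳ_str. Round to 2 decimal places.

35.16

Var(ȳ_str) = Σₕ Wₕ²(1 − fₕ)sₕ²/nₕ with Wₕ = Nₕ/N, N = 27934.
Dept II: Wₕ = 0.67559247; term = 0.67559247²·(1 − 0.10247986)·117400/1934 = 24.867116.
Dept III: Wₕ = 0.32440753; term = 0.32440753²·(1 − 0.22666078)·259800/2054 = 10.294153.
Sum = 35.161269.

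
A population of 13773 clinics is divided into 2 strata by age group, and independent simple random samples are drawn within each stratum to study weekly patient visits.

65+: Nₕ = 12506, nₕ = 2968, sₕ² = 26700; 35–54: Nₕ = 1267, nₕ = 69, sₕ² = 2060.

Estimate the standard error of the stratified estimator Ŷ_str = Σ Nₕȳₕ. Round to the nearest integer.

33442

Var(Ŷ_str) = Σₕ Nₕ²(1 − fₕ)sₕ²/nₕ.
65+: 12506²·(1 − 2968/12506)·26700/2968 = 1.0730578 × 10^9.
35–54: 1267²·(1 − 69/1267)·2060/69 = 4.5315999 × 10^7.
Sum = 1.1183738 × 10^9.
SE = √(1.1183738 × 10^9) = 33442.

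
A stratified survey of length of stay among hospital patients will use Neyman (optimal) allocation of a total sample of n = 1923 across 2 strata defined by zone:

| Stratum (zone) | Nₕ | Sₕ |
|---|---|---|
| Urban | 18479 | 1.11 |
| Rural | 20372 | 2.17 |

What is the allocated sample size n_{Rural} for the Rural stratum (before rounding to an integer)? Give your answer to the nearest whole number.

Neyman allocation: nₕ = n·NₕSₕ / Σⱼ NⱼSⱼ.
Σ NⱼSⱼ = 18479·1.11 + 20372·2.17 = 64718.93.
n_{Rural} = 1923·20372·2.17 / 64718.93 = 1314.

1314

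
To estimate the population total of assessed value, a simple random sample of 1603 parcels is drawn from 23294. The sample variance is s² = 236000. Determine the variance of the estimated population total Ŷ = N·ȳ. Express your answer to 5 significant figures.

Var(Ŷ) = N²·Var(ȳ) = N²·(1 − n/N)·s²/n.
f = 1603/23294 = 0.06881600; Var(ȳ) = 0.93118400·236000/1603 = 137.09259.
Var(Ŷ) = 23294² · 137.09259 = 7.438787 × 10^10.

7.4388 × 10^10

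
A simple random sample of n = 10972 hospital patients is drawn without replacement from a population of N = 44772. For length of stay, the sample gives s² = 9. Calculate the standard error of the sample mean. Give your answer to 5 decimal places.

0.02488

Under SRS without replacement, Var(ȳ) = (1 − f)·s²/n with f = n/N = 10972/44772 = 0.24506388.
Var(ȳ) = (1 − 0.24506388)·9/10972 = 0.75493612·8.2026978 × 10^-4 = 6.1925128 × 10^-4.
SE(ȳ) = √(6.1925128 × 10^-4) = 0.02488.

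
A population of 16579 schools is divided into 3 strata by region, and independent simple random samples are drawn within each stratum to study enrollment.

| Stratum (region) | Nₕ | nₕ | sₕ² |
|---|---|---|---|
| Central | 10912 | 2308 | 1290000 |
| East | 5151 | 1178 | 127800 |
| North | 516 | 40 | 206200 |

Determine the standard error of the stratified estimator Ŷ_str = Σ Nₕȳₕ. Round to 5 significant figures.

236560

Var(Ŷ_str) = Σₕ Nₕ²(1 − fₕ)sₕ²/nₕ.
Central: 10912²·(1 − 2308/10912)·1290000/2308 = 5.2475751 × 10^10.
East: 5151²·(1 − 1178/5151)·127800/1178 = 2.2202183 × 10^9.
North: 516²·(1 − 40/516)·206200/40 = 1.2661505 × 10^9.
Sum = 5.596212 × 10^10.
SE = √(5.596212 × 10^10) = 236560.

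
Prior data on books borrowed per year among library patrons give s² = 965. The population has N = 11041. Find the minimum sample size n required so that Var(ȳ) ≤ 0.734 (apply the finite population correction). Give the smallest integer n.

1175

Without fpc, n₀ = s²/D = 965/0.734 = 1314.7139.
With fpc, (1 − n/N)·s²/n ≤ D requires n ≥ n₀/(1 + n₀/N) = 1314.7139/(1 + 1314.7139/11041) = 1174.8213.
Rounding up, n = 1175.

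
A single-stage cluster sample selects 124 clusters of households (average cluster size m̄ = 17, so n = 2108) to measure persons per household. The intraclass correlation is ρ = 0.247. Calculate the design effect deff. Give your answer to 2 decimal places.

deff = 1 + (17 − 1)·0.247 = 1 + 3.952 = 4.952.

4.95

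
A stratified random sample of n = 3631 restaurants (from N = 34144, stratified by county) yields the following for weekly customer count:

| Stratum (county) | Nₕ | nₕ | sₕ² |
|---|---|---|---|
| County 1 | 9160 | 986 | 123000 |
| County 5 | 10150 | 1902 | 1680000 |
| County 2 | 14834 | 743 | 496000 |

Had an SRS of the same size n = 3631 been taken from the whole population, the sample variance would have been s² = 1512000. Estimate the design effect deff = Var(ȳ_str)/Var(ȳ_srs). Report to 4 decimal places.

Var(ȳ_str) = Σ Wₕ²(1−fₕ)sₕ²/nₕ with Wₕ = Nₕ/34144:
  County 1: (9160/34144)²·(1−986/9160)·123000/986 = 8.0117891
  County 5: (10150/34144)²·(1−1902/10150)·1680000/1902 = 63.428533
  County 2: (14834/34144)²·(1−743/14834)·496000/743 = 119.69173
  → Var(ȳ_str) = 191.13205.
Var(ȳ_srs) = (1 − 3631/34144)·1512000/3631 = 372.13117.
deff = 191.13205 / 372.13117 = 0.5136.

0.5136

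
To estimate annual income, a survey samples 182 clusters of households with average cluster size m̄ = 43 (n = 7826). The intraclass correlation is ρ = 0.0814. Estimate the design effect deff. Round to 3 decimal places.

4.419

deff = 1 + (43 − 1)·0.0814 = 1 + 3.4188 = 4.4188.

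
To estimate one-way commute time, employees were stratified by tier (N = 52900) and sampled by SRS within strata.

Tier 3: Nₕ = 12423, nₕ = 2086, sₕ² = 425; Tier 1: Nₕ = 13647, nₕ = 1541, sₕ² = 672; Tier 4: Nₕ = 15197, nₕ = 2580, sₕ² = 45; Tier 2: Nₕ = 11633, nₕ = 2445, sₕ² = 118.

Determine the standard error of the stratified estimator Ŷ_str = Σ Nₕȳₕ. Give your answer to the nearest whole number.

Var(Ŷ_str) = Σₕ Nₕ²(1 − fₕ)sₕ²/nₕ.
Tier 3: 12423²·(1 − 2086/12423)·425/2086 = 2.6163487 × 10^7.
Tier 1: 13647²·(1 − 1541/13647)·672/1541 = 7.2045108 × 10^7.
Tier 4: 15197²·(1 − 2580/15197)·45/2580 = 3.3443119 × 10^6.
Tier 2: 11633²·(1 − 2445/11633)·118/2445 = 5.15841 × 10^6.
Sum = 1.0671132 × 10^8.
SE = √(1.0671132 × 10^8) = 10330.

10330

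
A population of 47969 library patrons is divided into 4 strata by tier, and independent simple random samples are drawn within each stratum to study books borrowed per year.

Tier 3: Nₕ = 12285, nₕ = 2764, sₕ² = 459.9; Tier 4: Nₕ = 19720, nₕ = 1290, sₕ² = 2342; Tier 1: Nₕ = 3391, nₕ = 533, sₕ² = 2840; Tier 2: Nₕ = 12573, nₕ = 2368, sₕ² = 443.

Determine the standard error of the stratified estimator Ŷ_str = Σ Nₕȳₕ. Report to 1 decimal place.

Var(Ŷ_str) = Σₕ Nₕ²(1 − fₕ)sₕ²/nₕ.
Tier 3: 12285²·(1 − 2764/12285)·459.9/2764 = 1.9461804 × 10^7.
Tier 4: 19720²·(1 − 1290/19720)·2342/1290 = 6.59826 × 10^8.
Tier 1: 3391²·(1 − 533/3391)·2840/533 = 5.1639395 × 10^7.
Tier 2: 12573²·(1 − 2368/12573)·443/2368 = 2.4003466 × 10^7.
Sum = 7.5493067 × 10^8.
SE = √(7.5493067 × 10^8) = 27476.0.

27476.0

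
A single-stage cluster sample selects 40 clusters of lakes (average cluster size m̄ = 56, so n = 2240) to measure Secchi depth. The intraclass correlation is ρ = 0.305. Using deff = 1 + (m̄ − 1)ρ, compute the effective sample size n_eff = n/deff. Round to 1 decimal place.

126.0

deff = 1 + (56 − 1)·0.305 = 1 + 16.775 = 17.775.
n_eff = 2240 / 17.775 = 126.0.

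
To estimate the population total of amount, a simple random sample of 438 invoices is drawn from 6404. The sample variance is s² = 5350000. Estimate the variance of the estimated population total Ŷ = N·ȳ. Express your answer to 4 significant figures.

4.667 × 10^11

Var(Ŷ) = N²·Var(ȳ) = N²·(1 − n/N)·s²/n.
f = 438/6404 = 0.06839475; Var(ȳ) = 0.93160525·5350000/438 = 11379.197.
Var(Ŷ) = 6404² · 11379.197 = 4.6667471 × 10^11.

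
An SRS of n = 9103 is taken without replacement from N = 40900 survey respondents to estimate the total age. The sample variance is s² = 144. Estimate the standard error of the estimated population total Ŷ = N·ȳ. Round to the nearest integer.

4536

Var(Ŷ) = N²·Var(ȳ) = N²·(1 − n/N)·s²/n.
f = 9103/40900 = 0.22256724; Var(ȳ) = 0.77743276·144/9103 = 0.012298178.
Var(Ŷ) = 40900² · 0.012298178 = 2.0572515 × 10^7.
SE(Ŷ) = √(2.0572515 × 10^7) = 4536.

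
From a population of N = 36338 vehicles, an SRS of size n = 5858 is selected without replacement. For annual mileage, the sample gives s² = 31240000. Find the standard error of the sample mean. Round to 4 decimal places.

Under SRS without replacement, Var(ȳ) = (1 − f)·s²/n with f = n/N = 5858/36338 = 0.16120865.
Var(ȳ) = (1 − 0.16120865)·31240000/5858 = 0.83879135·5332.8781 = 4473.172.
SE(ȳ) = √(4473.172) = 66.8818.

66.8818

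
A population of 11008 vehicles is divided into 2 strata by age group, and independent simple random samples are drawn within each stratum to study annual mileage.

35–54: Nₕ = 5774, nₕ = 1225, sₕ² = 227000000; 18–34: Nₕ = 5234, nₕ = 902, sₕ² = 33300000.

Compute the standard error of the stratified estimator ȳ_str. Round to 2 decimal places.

216.97

Var(ȳ_str) = Σₕ Wₕ²(1 − fₕ)sₕ²/nₕ with Wₕ = Nₕ/N, N = 11008.
35–54: Wₕ = 0.52452762; term = 0.52452762²·(1 − 0.21215795)·227000000/1225 = 40166.653.
18–34: Wₕ = 0.47547238; term = 0.47547238²·(1 − 0.17233473)·33300000/902 = 6907.8519.
Sum = 47074.505.
SE = √(47074.505) = 216.97.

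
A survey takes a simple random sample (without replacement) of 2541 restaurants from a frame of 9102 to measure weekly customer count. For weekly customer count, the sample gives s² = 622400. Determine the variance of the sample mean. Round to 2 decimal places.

Under SRS without replacement, Var(ȳ) = (1 − f)·s²/n with f = n/N = 2541/9102 = 0.27916941.
Var(ȳ) = (1 − 0.27916941)·622400/2541 = 0.72083059·244.94294 = 176.56236.

176.56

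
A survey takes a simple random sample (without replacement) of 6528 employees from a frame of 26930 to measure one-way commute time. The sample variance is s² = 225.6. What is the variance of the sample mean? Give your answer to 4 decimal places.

Under SRS without replacement, Var(ȳ) = (1 − f)·s²/n with f = n/N = 6528/26930 = 0.24240624.
Var(ȳ) = (1 − 0.24240624)·225.6/6528 = 0.75759376·0.034558824 = 0.026181549.

0.0262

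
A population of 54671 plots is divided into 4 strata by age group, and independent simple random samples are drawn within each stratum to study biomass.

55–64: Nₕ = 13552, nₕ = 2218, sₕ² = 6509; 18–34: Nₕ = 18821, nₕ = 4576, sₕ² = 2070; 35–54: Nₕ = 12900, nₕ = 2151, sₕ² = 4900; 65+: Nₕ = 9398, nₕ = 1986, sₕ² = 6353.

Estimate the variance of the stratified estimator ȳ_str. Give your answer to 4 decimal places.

0.3716

Var(ȳ_str) = Σₕ Wₕ²(1 − fₕ)sₕ²/nₕ with Wₕ = Nₕ/N, N = 54671.
55–64: Wₕ = 0.24788279; term = 0.24788279²·(1 − 0.16366588)·6509/2218 = 0.15080832.
18–34: Wₕ = 0.34425930; term = 0.34425930²·(1 − 0.24313267)·2070/4576 = 0.04057658.
35–54: Wₕ = 0.23595691; term = 0.23595691²·(1 − 0.16674419)·4900/2151 = 0.10568161.
65+: Wₕ = 0.17190101; term = 0.17190101²·(1 − 0.21132156)·6353/1986 = 0.074551507.
Sum = 0.37161802.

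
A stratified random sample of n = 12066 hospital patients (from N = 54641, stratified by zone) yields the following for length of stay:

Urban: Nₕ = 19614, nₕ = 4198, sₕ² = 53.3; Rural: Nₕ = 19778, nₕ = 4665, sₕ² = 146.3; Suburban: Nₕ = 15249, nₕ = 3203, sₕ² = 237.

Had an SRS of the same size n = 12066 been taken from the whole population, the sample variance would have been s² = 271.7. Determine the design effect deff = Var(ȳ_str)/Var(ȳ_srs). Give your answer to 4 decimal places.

0.5117

Var(ȳ_str) = Σ Wₕ²(1−fₕ)sₕ²/nₕ with Wₕ = Nₕ/54641:
  Urban: (19614/54641)²·(1−4198/19614)·53.3/4198 = 0.0012858354
  Rural: (19778/54641)²·(1−4665/19778)·146.3/4665 = 0.0031397022
  Suburban: (15249/54641)²·(1−3203/15249)·237/3203 = 0.0045523784
  → Var(ȳ_str) = 0.008977916.
Var(ȳ_srs) = (1 − 12066/54641)·271.7/12066 = 0.017545362.
deff = 0.008977916 / 0.017545362 = 0.5117.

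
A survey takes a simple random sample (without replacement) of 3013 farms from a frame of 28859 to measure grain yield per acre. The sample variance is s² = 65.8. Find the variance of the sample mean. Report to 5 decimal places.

0.01956

Under SRS without replacement, Var(ȳ) = (1 − f)·s²/n with f = n/N = 3013/28859 = 0.10440417.
Var(ȳ) = (1 − 0.10440417)·65.8/3013 = 0.89559583·0.021838699 = 0.019558648.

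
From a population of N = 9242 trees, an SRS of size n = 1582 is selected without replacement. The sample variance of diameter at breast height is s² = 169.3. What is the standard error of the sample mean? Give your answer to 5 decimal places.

Under SRS without replacement, Var(ȳ) = (1 − f)·s²/n with f = n/N = 1582/9242 = 0.17117507.
Var(ȳ) = (1 − 0.17117507)·169.3/1582 = 0.82882493·0.10701643 = 0.088697889.
SE(ȳ) = √(0.088697889) = 0.29782.

0.29782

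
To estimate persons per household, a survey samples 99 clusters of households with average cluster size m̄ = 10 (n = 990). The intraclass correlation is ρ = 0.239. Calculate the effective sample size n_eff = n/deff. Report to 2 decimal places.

deff = 1 + (10 − 1)·0.239 = 1 + 2.151 = 3.151.
n_eff = 990 / 3.151 = 314.19.

314.19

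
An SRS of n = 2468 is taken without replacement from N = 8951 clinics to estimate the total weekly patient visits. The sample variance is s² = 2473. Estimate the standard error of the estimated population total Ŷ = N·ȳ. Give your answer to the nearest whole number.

Var(Ŷ) = N²·Var(ȳ) = N²·(1 − n/N)·s²/n.
f = 2468/8951 = 0.27572338; Var(ȳ) = 0.72427662·2473/2468 = 0.72574395.
Var(Ŷ) = 8951² · 0.72574395 = 5.8146896 × 10^7.
SE(Ŷ) = √(5.8146896 × 10^7) = 7625.

7625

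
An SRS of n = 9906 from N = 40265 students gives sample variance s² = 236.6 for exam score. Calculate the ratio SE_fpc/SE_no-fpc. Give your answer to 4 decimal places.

f = n/N = 9906/40265 = 0.24602012.
SE_no-fpc = √(s²/n) = 0.15454616; SE_fpc = √((1−f)s²/n) = 0.13419554.
Ratio = √(1−f) = 0.86832015.

0.8683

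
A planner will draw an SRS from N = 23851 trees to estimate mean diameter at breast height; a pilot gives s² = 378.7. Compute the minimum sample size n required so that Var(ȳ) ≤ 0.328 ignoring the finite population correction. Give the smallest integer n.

1155

Without fpc, n₀ = s²/D = 378.7/0.328 = 1154.5732.
Rounding up, n = 1155.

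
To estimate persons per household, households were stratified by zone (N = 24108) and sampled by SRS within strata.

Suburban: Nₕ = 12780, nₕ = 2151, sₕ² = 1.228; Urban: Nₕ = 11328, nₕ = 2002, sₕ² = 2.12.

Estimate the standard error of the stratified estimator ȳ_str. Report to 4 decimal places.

Var(ȳ_str) = Σₕ Wₕ²(1 − fₕ)sₕ²/nₕ with Wₕ = Nₕ/N, N = 24108.
Suburban: Wₕ = 0.53011448; term = 0.53011448²·(1 − 0.16830986)·1.228/2151 = 1.3343165 × 10^-4.
Urban: Wₕ = 0.46988552; term = 0.46988552²·(1 − 0.17673023)·2.12/2002 = 1.9248552 × 10^-4.
Sum = 3.2591717 × 10^-4.
SE = √(3.2591717 × 10^-4) = 0.0181.

0.0181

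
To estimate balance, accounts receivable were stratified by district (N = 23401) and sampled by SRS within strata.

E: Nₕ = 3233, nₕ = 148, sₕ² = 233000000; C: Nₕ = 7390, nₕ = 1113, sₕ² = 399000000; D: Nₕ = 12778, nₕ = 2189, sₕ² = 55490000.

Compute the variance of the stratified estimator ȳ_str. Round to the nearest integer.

65305

Var(ȳ_str) = Σₕ Wₕ²(1 − fₕ)sₕ²/nₕ with Wₕ = Nₕ/N, N = 23401.
E: Wₕ = 0.13815649; term = 0.13815649²·(1 − 0.04577792)·233000000/148 = 28673.866.
C: Wₕ = 0.31579847; term = 0.31579847²·(1 − 0.15060893)·399000000/1113 = 30367.25.
D: Wₕ = 0.54604504; term = 0.54604504²·(1 − 0.17131006)·55490000/2189 = 6263.5127.
Sum = 65304.629.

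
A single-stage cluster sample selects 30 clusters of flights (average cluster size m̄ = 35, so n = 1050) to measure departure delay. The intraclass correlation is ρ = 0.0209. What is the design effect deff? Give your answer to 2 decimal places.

1.71

deff = 1 + (35 − 1)·0.0209 = 1 + 0.7106 = 1.7106.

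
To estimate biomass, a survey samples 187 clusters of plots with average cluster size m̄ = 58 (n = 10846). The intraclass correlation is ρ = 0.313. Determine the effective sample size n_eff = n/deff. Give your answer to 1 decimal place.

575.7

deff = 1 + (58 − 1)·0.313 = 1 + 17.841 = 18.841.
n_eff = 10846 / 18.841 = 575.7.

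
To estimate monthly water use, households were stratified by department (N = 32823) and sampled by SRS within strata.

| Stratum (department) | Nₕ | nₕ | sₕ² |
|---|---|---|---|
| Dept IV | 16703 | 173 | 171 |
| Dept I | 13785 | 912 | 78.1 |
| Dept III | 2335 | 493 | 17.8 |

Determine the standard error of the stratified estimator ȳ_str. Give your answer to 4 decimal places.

Var(ȳ_str) = Σₕ Wₕ²(1 − fₕ)sₕ²/nₕ with Wₕ = Nₕ/N, N = 32823.
Dept IV: Wₕ = 0.50888097; term = 0.50888097²·(1 − 0.01035742)·171/173 = 0.25331494.
Dept I: Wₕ = 0.41997989; term = 0.41997989²·(1 − 0.06615887)·78.1/912 = 0.014105425.
Dept III: Wₕ = 0.07113914; term = 0.07113914²·(1 − 0.21113490)·17.8/493 = 1.4414283 × 10^-4.
Sum = 0.26756451.
SE = √(0.26756451) = 0.5173.

0.5173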